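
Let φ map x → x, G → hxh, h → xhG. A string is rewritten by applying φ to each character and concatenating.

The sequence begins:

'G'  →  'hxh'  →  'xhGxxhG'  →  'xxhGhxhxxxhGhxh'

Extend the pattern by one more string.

Applying the rule to each of the 15 symbols of xxhGhxhxxxhGhxh gives the pieces x x xhG hxh xhG x xhG x x x xhG hxh xhG x xhG, which concatenate to the answer.

xxxhGhxhxhGxxhGxxxxhGhxhxhGxxhG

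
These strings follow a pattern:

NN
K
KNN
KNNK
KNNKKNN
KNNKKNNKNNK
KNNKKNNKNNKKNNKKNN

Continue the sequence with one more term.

This is a Fibonacci-style word recurrence s(k) = s(k−1)·s(k−2): e.g. K·NN = KNN.
So term 8 is KNNKKNNKNNKKNNKKNN·KNNKKNNKNNK.

KNNKKNNKNNKKNNKKNNKNNKKNNKNNK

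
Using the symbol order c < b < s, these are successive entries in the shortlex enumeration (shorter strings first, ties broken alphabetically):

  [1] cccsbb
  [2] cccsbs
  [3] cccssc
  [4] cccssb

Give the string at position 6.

ccbccc

Stepping forward 2 times from cccssb: cccssb → cccsss, then the target.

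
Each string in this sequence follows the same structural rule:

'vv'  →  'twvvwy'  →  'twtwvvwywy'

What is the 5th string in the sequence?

twtwtwtwvvwywywywy

Each term wraps the previous one in tw on the left and wy on the right.
From twtwvvwywy, 2 further steps: twtwvvwywy → twtwtwvvwywywy → (answer).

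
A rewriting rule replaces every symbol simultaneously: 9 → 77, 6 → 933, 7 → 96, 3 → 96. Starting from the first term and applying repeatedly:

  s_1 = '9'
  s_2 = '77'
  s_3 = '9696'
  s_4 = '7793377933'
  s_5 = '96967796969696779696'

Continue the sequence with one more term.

Rewriting the 20 symbols of 96967796969696779696 one by one yields 77 933 77 933 96 96 77 933 77 933 77 933 77 933 96 96 77 933 77 933; concatenated:

779337793396967793377933779337793396967793377933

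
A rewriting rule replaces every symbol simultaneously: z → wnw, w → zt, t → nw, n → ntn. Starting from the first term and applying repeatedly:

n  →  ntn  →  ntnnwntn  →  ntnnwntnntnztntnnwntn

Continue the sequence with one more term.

Rewriting the 21 symbols of ntnnwntnntnztntnnwntn one by one yields ntn nw ntn ntn zt ntn nw ntn ntn nw ntn wnw nw ntn nw ntn ntn zt ntn nw ntn; concatenated:

ntnnwntnntnztntnnwntnntnnwntnwnwnwntnnwntnntnztntnnwntn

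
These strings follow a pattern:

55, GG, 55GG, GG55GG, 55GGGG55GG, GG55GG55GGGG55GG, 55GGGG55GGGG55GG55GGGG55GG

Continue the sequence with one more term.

Each term (from the third on) is the two preceding terms concatenated in order: term 3 = 55·GG = 55GG.
The next term joins GG55GG55GGGG55GG and 55GGGG55GGGG55GG55GGGG55GG.

GG55GG55GGGG55GG55GGGG55GGGG55GG55GGGG55GG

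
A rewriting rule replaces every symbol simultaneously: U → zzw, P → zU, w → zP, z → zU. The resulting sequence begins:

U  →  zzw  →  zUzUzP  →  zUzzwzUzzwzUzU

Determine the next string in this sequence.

Applying the rule to each of the 14 symbols of zUzzwzUzzwzUzU gives the pieces zU zzw zU zU zP zU zzw zU zU zP zU zzw zU zzw, which concatenate to the answer.

zUzzwzUzUzPzUzzwzUzUzPzUzzwzUzzw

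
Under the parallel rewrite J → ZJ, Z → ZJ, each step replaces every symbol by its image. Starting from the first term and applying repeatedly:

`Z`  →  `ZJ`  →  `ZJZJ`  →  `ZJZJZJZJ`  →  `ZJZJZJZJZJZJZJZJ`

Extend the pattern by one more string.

Rewriting the 16 symbols of ZJZJZJZJZJZJZJZJ one by one yields ZJ ZJ ZJ ZJ ZJ ZJ ZJ ZJ ZJ ZJ ZJ ZJ ZJ ZJ ZJ ZJ; concatenated:

ZJZJZJZJZJZJZJZJZJZJZJZJZJZJZJZJ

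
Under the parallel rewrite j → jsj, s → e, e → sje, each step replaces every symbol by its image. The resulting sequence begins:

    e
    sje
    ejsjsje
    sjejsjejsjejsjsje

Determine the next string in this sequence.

Replace each of the 17 characters of sjejsjejsjejsjsje in place — e jsj sje jsj e jsj sje jsj e jsj sje jsj e jsj e jsj sje — and concatenate.

ejsjsjejsjejsjsjejsjejsjsjejsjejsjejsjsje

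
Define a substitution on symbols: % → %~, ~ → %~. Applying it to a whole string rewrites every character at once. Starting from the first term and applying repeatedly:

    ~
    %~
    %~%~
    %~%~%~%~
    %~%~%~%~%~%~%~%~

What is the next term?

%~%~%~%~%~%~%~%~%~%~%~%~%~%~%~%~

Applying the rule to each of the 16 symbols of %~%~%~%~%~%~%~%~ gives the pieces %~ %~ %~ %~ %~ %~ %~ %~ %~ %~ %~ %~ %~ %~ %~ %~, which concatenate to the answer.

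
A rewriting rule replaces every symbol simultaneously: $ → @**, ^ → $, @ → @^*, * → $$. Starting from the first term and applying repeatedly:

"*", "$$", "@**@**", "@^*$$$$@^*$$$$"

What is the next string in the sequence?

φ(@^*$$$$@^*$$$$) expands symbol-by-symbol to @^* $ $$ @** @** @** @** @^* $ $$ @** @** @** @**; joining the 14 pieces gives the next term.

@^*$$$@**@**@**@**@^*$$$@**@**@**@**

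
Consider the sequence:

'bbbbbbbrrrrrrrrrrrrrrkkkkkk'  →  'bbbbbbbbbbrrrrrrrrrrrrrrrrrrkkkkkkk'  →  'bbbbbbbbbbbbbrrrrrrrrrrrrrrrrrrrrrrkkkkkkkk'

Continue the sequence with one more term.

The n-th term is 3n-2 b's then 4n+2 r's then n+3 k's, where the shown terms are n = 3, 4, 5.
For the next term, n = 6, so the run lengths are 16, 26, 9.

bbbbbbbbbbbbbbbbrrrrrrrrrrrrrrrrrrrrrrrrrrkkkkkkkkk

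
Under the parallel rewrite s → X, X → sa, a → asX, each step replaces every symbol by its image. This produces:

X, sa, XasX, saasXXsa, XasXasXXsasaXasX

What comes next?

Rewriting the 16 symbols of XasXasXXsasaXasX one by one yields sa asX X sa asX X sa sa X asX X asX sa asX X sa; concatenated:

saasXXsaasXXsasaXasXXasXsaasXXsa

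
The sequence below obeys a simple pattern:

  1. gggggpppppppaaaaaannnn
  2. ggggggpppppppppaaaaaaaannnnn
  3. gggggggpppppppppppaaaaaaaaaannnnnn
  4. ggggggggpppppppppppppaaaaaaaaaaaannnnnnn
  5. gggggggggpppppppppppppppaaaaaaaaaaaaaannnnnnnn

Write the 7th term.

gggggggggggpppppppppppppppppppaaaaaaaaaaaaaaaaaannnnnnnnnn

Each string has the form g^{n+2} p^{2n+1} a^{2n} n^{n+1}, where the shown terms are n = 3, 4, 5, 6, 7.
Setting n = 9 gives 11, 19, 18, 10 characters in each block.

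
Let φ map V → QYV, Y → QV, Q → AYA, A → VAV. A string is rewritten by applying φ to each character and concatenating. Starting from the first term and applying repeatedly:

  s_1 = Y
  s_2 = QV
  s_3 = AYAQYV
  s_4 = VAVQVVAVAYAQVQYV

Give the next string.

Replace each of the 16 characters of VAVQVVAVAYAQVQYV in place — QYV VAV QYV AYA QYV QYV VAV QYV VAV QV VAV AYA QYV AYA QV QYV — and concatenate.

QYVVAVQYVAYAQYVQYVVAVQYVVAVQVVAVAYAQYVAYAQVQYV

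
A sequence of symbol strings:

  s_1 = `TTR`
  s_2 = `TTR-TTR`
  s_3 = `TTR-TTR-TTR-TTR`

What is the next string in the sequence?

TTR-TTR-TTR-TTR-TTR-TTR-TTR-TTR

Each string is two copies of the previous one joined by '-'.
So the next term is two copies of TTR-TTR-TTR-TTR with '-' between the halves.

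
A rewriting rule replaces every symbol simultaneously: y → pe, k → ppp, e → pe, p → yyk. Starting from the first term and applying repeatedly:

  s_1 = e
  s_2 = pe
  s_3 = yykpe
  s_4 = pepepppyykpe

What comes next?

Expanding pepepppyykpe: p→yyk, e→pe, p→yyk, e→pe, p→yyk, p→yyk, p→yyk, y→pe, y→pe, k→ppp, p→yyk, e→pe. Concatenated: yyk pe yyk pe yyk yyk yyk pe pe ppp yyk pe.

yykpeyykpeyykyykyykpepepppyykpe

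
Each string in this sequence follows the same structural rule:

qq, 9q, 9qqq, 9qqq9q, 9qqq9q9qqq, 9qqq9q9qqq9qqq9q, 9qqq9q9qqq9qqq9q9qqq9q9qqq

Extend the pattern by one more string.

9qqq9q9qqq9qqq9q9qqq9q9qqq9qqq9q9qqq9qqq9q

From term 3 onward, concatenate the last term with the second-to-last: 9q·qq = 9qqq, 9qqq·9q = 9qqq9q, …
The next term joins 9qqq9q9qqq9qqq9q9qqq9q9qqq and 9qqq9q9qqq9qqq9q.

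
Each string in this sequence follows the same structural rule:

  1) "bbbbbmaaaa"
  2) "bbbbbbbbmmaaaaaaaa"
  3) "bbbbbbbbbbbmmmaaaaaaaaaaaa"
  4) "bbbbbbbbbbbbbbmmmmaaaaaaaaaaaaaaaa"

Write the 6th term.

Each string has the form b^{3n+2} m^{n} a^{4n} (n = 1, 2, …).
At n = 6 the blocks have lengths 20, 6, 24.

bbbbbbbbbbbbbbbbbbbbmmmmmmaaaaaaaaaaaaaaaaaaaaaaaa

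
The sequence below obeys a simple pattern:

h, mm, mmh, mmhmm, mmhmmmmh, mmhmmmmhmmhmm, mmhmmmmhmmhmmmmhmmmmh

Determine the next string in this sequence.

mmhmmmmhmmhmmmmhmmmmhmmhmmmmhmmhmm

Each term (from the third on) is the previous term followed by the one before it: term 3 = mm·h = mmh.
The next term joins mmhmmmmhmmhmmmmhmmmmh and mmhmmmmhmmhmm.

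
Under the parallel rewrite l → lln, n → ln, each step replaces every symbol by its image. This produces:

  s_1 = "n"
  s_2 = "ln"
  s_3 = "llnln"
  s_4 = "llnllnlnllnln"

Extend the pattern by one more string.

Rewriting the 13 symbols of llnllnlnllnln one by one yields lln lln ln lln lln ln lln ln lln lln ln lln ln; concatenated:

llnllnlnllnllnlnllnlnllnllnlnllnln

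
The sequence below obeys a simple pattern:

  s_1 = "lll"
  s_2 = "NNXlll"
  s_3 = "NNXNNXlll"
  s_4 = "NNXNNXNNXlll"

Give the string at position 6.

Every step adds NNX at the front: s(k+1) = NNX·s(k).
From NNXNNXNNXlll, 2 further steps: NNXNNXNNXlll → NNXNNXNNXNNXlll → (answer).

NNXNNXNNXNNXNNXlll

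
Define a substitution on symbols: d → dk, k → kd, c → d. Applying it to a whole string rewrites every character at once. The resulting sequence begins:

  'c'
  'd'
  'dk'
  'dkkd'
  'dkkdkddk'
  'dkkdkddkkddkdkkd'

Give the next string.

dkkdkddkkddkdkkdkddkdkkddkkdkddk

φ(dkkdkddkkddkdkkd) expands symbol-by-symbol to dk kd kd dk kd dk dk kd kd dk dk kd dk kd kd dk; joining the 16 pieces gives the next term.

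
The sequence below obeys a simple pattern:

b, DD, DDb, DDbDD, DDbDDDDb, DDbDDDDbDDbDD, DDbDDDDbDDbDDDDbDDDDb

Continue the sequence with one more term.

This is a Fibonacci-style word recurrence s(k) = s(k−1)·s(k−2): e.g. DD·b = DDb.
So term 8 is DDbDDDDbDDbDDDDbDDDDb·DDbDDDDbDDbDD.

DDbDDDDbDDbDDDDbDDDDbDDbDDDDbDDbDD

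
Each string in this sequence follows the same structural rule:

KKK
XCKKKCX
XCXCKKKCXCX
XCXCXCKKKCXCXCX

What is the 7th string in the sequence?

XCXCXCXCXCXCKKKCXCXCXCXCXCX

Each term wraps the previous one in XC on the left and CX on the right.
From XCXCXCKKKCXCXCX, 3 further steps: XCXCXCKKKCXCXCX → XCXCXCXCKKKCXCXCXCX → XCXCXCXCXCKKKCXCXCXCXCX → (answer).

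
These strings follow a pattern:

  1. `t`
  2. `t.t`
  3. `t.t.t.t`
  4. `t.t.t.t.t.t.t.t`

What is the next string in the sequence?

Every step duplicates the string with '.' between the halves.
So the next term is two copies of t.t.t.t.t.t.t.t with '.' between the halves.

t.t.t.t.t.t.t.t.t.t.t.t.t.t.t.t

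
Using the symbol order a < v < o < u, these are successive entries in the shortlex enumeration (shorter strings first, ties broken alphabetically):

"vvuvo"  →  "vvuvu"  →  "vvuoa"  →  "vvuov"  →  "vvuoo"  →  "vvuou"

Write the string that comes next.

Find the rightmost character of vvuou below u, bump it to the next letter, and reset everything to its right to a.

vvuua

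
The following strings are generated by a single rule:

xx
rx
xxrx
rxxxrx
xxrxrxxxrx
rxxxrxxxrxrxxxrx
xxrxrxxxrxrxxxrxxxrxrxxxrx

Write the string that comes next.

rxxxrxxxrxrxxxrxxxrxrxxxrxrxxxrxxxrxrxxxrx

From term 3 onward, concatenate the second-to-last term with the last: xx·rx = xxrx, rx·xxrx = rxxxrx, …
Continuing: rxxxrxxxrxrxxxrx · xxrxrxxxrxrxxxrxxxrxrxxxrx gives term 8.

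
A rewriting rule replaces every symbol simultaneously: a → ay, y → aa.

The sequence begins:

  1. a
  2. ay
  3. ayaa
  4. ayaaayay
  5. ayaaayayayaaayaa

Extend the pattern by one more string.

φ(ayaaayayayaaayaa) expands symbol-by-symbol to ay aa ay ay ay aa ay aa ay aa ay ay ay aa ay ay; joining the 16 pieces gives the next term.

ayaaayayayaaayaaayaaayayayaaayay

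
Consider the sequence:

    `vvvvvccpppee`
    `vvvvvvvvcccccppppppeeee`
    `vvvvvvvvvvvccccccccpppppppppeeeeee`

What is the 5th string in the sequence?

The n-th term is 3n+2 v's then 3n-1 c's then 3n p's then 2n e's (n = 1, 2, …).
At n = 5 the blocks have lengths 17, 14, 15, 10.

vvvvvvvvvvvvvvvvvccccccccccccccpppppppppppppppeeeeeeeeee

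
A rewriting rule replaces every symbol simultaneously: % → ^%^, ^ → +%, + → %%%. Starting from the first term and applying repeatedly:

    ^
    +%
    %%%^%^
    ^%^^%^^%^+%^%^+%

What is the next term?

φ(^%^^%^^%^+%^%^+%) expands symbol-by-symbol to +% ^%^ +% +% ^%^ +% +% ^%^ +% %%% ^%^ +% ^%^ +% %%% ^%^; joining the 16 pieces gives the next term.

+%^%^+%+%^%^+%+%^%^+%%%%^%^+%^%^+%%%%^%^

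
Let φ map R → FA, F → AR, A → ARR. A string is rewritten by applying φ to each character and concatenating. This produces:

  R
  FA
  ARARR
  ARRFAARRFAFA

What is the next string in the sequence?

ARRFAFAARARRARRFAFAARARRARARR

Expanding ARRFAARRFAFA: A→ARR, R→FA, R→FA, F→AR, A→ARR, A→ARR, R→FA, R→FA, F→AR, A→ARR, F→AR, A→ARR. Concatenated: ARR FA FA AR ARR ARR FA FA AR ARR AR ARR.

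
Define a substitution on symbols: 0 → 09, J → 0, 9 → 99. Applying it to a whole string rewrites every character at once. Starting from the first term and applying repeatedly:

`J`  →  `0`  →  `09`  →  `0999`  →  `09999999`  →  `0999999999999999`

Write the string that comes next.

09999999999999999999999999999999

Applying the rule to each of the 16 symbols of 0999999999999999 gives the pieces 09 99 99 99 99 99 99 99 99 99 99 99 99 99 99 99, which concatenate to the answer.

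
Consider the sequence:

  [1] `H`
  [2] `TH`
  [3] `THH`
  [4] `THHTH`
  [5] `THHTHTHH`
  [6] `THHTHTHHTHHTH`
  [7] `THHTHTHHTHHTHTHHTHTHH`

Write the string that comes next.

From term 3 onward, concatenate the last term with the second-to-last: TH·H = THH, THH·TH = THHTH, …
The next term joins THHTHTHHTHHTHTHHTHTHH and THHTHTHHTHHTH.

THHTHTHHTHHTHTHHTHTHHTHHTHTHHTHHTH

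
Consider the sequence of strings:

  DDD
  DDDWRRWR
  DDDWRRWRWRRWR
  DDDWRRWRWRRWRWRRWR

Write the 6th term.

DDDWRRWRWRRWRWRRWRWRRWRWRRWR

Every step adds WRRWR to the end: s(k+1) = s(k)·WRRWR.
From DDDWRRWRWRRWRWRRWR, 2 further steps: DDDWRRWRWRRWRWRRWR → DDDWRRWRWRRWRWRRWRWRRWR → (answer).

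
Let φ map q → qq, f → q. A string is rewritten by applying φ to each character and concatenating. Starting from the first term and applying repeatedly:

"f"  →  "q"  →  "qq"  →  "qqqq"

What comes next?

qqqqqqqq

Rewriting each symbol of qqqq: q→qq, q→qq, q→qq, q→qq, which concatenates to qq qq qq qq.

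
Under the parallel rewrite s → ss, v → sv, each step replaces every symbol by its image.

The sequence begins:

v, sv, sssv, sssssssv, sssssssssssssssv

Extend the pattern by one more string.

φ(sssssssssssssssv) expands symbol-by-symbol to ss ss ss ss ss ss ss ss ss ss ss ss ss ss ss sv; joining the 16 pieces gives the next term.

sssssssssssssssssssssssssssssssv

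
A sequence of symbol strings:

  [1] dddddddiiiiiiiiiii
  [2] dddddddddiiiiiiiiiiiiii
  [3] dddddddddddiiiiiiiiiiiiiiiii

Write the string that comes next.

dddddddddddddiiiiiiiiiiiiiiiiiiii

Each string has the form d^{2n+1} i^{3n+2}, where the shown terms are n = 3, 4, 5.
For the next term, n = 6, so the run lengths are 13, 20.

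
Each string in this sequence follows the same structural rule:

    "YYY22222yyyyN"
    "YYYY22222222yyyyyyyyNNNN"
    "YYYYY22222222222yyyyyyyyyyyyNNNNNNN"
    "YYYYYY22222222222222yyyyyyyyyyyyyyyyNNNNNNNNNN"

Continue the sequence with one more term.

YYYYYYY22222222222222222yyyyyyyyyyyyyyyyyyyyNNNNNNNNNNNNN

Term n consists of n+2 Y's, followed by 3n+2 2's, followed by 4n y's, followed by 3n-2 N's (n = 1, 2, …).
For the next term, n = 5, so the run lengths are 7, 17, 20, 13.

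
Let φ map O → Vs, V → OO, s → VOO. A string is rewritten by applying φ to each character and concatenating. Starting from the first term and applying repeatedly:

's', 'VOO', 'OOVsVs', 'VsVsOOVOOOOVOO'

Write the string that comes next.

Replace each of the 14 characters of VsVsOOVOOOOVOO in place — OO VOO OO VOO Vs Vs OO Vs Vs Vs Vs OO Vs Vs — and concatenate.

OOVOOOOVOOVsVsOOVsVsVsVsOOVsVs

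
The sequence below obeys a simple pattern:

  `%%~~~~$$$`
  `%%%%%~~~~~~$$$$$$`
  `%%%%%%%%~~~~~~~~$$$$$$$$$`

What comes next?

Term n consists of 3n-1 %'s, followed by 2n+2 ~'s, followed by 3n $'s (n = 1, 2, …).
Setting n = 4 gives 11, 10, 12 characters in each block.

%%%%%%%%%%%~~~~~~~~~~$$$$$$$$$$$$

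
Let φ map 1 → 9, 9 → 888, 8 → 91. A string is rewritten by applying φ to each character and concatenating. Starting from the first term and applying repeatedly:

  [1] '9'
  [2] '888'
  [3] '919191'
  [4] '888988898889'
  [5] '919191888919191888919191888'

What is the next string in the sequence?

888988898889919191888988898889919191888988898889919191

Replace each of the 27 characters of 919191888919191888919191888 in place — 888 9 888 9 888 9 91 91 91 888 9 888 9 888 9 91 91 91 888 9 888 9 888 9 91 91 91 — and concatenate.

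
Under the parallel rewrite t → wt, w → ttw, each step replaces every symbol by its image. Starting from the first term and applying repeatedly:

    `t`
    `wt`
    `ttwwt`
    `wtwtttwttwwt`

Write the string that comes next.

ttwwtttwwtwtwtttwwtwtttwttwwt

Expanding wtwtttwttwwt: w→ttw, t→wt, w→ttw, t→wt, t→wt, t→wt, w→ttw, t→wt, t→wt, w→ttw, w→ttw, t→wt. Concatenated: ttw wt ttw wt wt wt ttw wt wt ttw ttw wt.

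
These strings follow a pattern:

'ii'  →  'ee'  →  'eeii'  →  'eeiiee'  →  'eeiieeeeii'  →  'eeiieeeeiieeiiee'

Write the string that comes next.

From term 3 onward, concatenate the last term with the second-to-last: ee·ii = eeii, eeii·ee = eeiiee, …
So term 7 is eeiieeeeiieeiiee·eeiieeeeii.

eeiieeeeiieeiieeeeiieeeeii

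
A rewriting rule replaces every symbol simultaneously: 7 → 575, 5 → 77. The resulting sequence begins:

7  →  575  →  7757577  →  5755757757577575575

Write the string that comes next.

77575777757577575575775757757557577575777757577

φ(5755757757577575575) expands symbol-by-symbol to 77 575 77 77 575 77 575 575 77 575 77 575 575 77 575 77 77 575 77; joining the 19 pieces gives the next term.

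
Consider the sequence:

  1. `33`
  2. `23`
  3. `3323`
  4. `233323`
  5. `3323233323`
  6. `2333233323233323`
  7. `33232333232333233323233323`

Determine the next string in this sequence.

233323332323332333232333232333233323233323

This is a Fibonacci-style word recurrence s(k) = s(k−2)·s(k−1): e.g. 33·23 = 3323.
The next term joins 2333233323233323 and 33232333232333233323233323.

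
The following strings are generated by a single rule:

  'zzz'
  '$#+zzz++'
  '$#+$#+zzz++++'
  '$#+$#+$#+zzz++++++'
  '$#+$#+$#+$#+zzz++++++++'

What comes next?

Each term wraps the previous one in $#+ on the left and ++ on the right.
Applying this once more to $#+$#+$#+$#+zzz++++++++:

$#+$#+$#+$#+$#+zzz++++++++++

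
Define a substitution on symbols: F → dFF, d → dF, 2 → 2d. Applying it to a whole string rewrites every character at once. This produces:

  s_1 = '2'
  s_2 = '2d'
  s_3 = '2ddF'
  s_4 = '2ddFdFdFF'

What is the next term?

Expanding 2ddFdFdFF: 2→2d, d→dF, d→dF, F→dFF, d→dF, F→dFF, d→dF, F→dFF, F→dFF. Concatenated: 2d dF dF dFF dF dFF dF dFF dFF.

2ddFdFdFFdFdFFdFdFFdFF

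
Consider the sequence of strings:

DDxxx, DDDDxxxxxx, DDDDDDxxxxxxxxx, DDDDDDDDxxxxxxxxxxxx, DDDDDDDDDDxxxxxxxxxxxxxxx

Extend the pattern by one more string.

Term n consists of 2n D's, followed by 3n x's (n = 1, 2, …).
Setting n = 6 gives 12, 18 characters in each block.

DDDDDDDDDDDDxxxxxxxxxxxxxxxxxx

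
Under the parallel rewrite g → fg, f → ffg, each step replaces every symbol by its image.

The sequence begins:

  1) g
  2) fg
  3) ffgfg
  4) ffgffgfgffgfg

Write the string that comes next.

φ(ffgffgfgffgfg) expands symbol-by-symbol to ffg ffg fg ffg ffg fg ffg fg ffg ffg fg ffg fg; joining the 13 pieces gives the next term.

ffgffgfgffgffgfgffgfgffgffgfgffgfg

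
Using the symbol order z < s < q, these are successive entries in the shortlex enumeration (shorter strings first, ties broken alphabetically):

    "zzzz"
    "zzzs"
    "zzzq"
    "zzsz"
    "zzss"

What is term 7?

zzqz

Continuing the enumeration 2 steps past zzss: zzss → zzsq → (answer).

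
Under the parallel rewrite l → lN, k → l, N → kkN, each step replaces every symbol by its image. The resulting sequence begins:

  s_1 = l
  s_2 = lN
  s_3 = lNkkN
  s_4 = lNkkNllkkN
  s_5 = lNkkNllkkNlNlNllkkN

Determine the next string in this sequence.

Replace each of the 19 characters of lNkkNllkkNlNlNllkkN in place — lN kkN l l kkN lN lN l l kkN lN kkN lN kkN lN lN l l kkN — and concatenate.

lNkkNllkkNlNlNllkkNlNkkNlNkkNlNlNllkkN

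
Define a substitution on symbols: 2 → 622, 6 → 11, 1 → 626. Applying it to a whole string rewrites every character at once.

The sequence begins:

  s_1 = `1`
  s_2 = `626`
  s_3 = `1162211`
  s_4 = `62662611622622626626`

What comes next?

Rewriting the 20 symbols of 62662611622622626626 one by one yields 11 622 11 11 622 11 626 626 11 622 622 11 622 622 11 622 11 11 622 11; concatenated:

11622111162211626626116226221162262211622111162211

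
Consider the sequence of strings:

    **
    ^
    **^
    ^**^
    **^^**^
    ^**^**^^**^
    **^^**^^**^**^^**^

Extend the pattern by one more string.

Each term (from the third on) is the two preceding terms concatenated in order: term 3 = **·^ = **^.
So term 8 is ^**^**^^**^·**^^**^^**^**^^**^.

^**^**^^**^**^^**^^**^**^^**^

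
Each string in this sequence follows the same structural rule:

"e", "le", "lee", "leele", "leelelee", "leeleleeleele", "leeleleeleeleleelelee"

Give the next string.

leeleleeleeleleeleleeleeleleeleele

Each term (from the third on) is the previous term followed by the one before it: term 3 = le·e = lee.
The next term joins leeleleeleeleleelelee and leeleleeleele.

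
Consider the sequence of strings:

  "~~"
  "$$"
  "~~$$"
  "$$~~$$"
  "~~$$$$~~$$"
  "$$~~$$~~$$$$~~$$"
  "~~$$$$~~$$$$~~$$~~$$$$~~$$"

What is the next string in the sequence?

From term 3 onward, concatenate the second-to-last term with the last: ~~·$$ = ~~$$, $$·~~$$ = $$~~$$, …
The next term joins $$~~$$~~$$$$~~$$ and ~~$$$$~~$$$$~~$$~~$$$$~~$$.

$$~~$$~~$$$$~~$$~~$$$$~~$$$$~~$$~~$$$$~~$$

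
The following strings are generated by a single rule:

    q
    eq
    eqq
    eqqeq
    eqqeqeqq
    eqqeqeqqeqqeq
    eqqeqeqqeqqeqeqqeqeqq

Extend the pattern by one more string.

From term 3 onward, concatenate the last term with the second-to-last: eq·q = eqq, eqq·eq = eqqeq, …
So term 8 is eqqeqeqqeqqeqeqqeqeqq·eqqeqeqqeqqeq.

eqqeqeqqeqqeqeqqeqeqqeqqeqeqqeqqeq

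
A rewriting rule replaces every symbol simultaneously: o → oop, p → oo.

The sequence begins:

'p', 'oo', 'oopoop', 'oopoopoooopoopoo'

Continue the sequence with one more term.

φ(oopoopoooopoopoo) expands symbol-by-symbol to oop oop oo oop oop oo oop oop oop oop oo oop oop oo oop oop; joining the 16 pieces gives the next term.

oopoopoooopoopoooopoopoopoopoooopoopoooopoop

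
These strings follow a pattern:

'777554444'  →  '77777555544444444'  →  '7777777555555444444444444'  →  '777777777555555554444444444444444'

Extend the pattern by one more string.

The n-th term is 2n+1 7's then 2n 5's then 4n 4's (n = 1, 2, …).
For the next term, n = 5, so the run lengths are 11, 10, 20.

77777777777555555555544444444444444444444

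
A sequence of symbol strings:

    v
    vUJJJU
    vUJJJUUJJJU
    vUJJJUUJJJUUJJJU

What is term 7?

The strings grow by a fixed suffix UJJJU each time.
From vUJJJUUJJJUUJJJU, 3 further steps: vUJJJUUJJJUUJJJU → vUJJJUUJJJUUJJJUUJJJU → vUJJJUUJJJUUJJJUUJJJUUJJJU → (answer).

vUJJJUUJJJUUJJJUUJJJUUJJJUUJJJU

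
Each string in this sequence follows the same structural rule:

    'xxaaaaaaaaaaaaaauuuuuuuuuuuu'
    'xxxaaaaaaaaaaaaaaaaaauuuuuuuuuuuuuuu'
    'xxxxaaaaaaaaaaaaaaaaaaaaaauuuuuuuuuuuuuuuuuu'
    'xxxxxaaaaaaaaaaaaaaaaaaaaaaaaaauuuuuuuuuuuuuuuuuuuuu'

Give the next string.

Each string has the form x^{n-1} a^{4n+2} u^{3n+3}, where the shown terms are n = 3, 4, 5, 6.
At n = 7 the blocks have lengths 6, 30, 24.

xxxxxxaaaaaaaaaaaaaaaaaaaaaaaaaaaaaauuuuuuuuuuuuuuuuuuuuuuuu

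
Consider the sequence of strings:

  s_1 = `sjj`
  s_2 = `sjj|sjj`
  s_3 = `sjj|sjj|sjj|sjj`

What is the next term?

s(k+1) = s(k)·|·s(k) — each term doubles the last with '|' between the halves.
Doubling sjj|sjj|sjj|sjj with '|' between the halves:

sjj|sjj|sjj|sjj|sjj|sjj|sjj|sjj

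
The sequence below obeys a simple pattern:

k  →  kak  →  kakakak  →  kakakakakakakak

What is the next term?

kakakakakakakakakakakakakakakak

Each string is two copies of the previous one joined by 'a'.
One more doubling of kakakakakakakak gives the answer.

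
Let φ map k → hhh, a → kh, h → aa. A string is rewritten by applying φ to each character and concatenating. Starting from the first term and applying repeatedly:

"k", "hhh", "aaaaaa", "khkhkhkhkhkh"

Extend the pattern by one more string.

Apply φ to khkhkhkhkhkh symbol by symbol: k→hhh, h→aa, k→hhh, h→aa, k→hhh, h→aa, k→hhh, h→aa, k→hhh, h→aa, k→hhh, h→aa; joined: hhh aa hhh aa hhh aa hhh aa hhh aa hhh aa.

hhhaahhhaahhhaahhhaahhhaahhhaa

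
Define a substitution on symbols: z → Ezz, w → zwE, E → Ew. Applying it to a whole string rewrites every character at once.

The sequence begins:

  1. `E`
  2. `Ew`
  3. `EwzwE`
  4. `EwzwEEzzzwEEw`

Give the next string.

EwzwEEzzzwEEwEwEzzEzzEzzzwEEwEwzwE

φ(EwzwEEzzzwEEw) expands symbol-by-symbol to Ew zwE Ezz zwE Ew Ew Ezz Ezz Ezz zwE Ew Ew zwE; joining the 13 pieces gives the next term.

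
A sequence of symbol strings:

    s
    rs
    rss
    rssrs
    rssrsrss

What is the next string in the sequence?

rssrsrssrssrs

From term 3 onward, concatenate the last term with the second-to-last: rs·s = rss, rss·rs = rssrs, …
The next term joins rssrsrss and rssrs.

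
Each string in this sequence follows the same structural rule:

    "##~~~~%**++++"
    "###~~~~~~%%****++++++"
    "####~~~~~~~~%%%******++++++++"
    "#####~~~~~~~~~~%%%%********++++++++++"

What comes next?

######~~~~~~~~~~~~%%%%%**********++++++++++++

Each string has the form #^{n+1} ~^{2n+2} %^{n} *^{2n} +^{2n+2} (n = 1, 2, …).
At n = 5 the blocks have lengths 6, 12, 5, 10, 12.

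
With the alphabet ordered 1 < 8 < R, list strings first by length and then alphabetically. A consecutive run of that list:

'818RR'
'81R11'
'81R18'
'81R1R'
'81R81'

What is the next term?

81R88

Treat 81R81 as a base-3 numeral over the given alphabet and add one, carrying through any trailing R's.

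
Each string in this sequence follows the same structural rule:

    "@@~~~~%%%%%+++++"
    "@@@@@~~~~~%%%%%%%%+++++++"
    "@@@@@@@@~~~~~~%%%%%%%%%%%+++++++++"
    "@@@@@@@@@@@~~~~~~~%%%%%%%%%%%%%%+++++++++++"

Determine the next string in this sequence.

Reading off run lengths: @ runs 2, 5, 8, 11; ~ runs 4, 5, 6, 7; % runs 5, 8, 11, 14; + runs 5, 7, 9, 11 — each is linear in n (n = 1, 2, …).
At n = 5 the blocks have lengths 14, 8, 17, 13.

@@@@@@@@@@@@@@~~~~~~~~%%%%%%%%%%%%%%%%%+++++++++++++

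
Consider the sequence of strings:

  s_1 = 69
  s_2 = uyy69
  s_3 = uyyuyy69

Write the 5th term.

Every step adds uyy at the front: s(k+1) = uyy·s(k).
From uyyuyy69, 2 further steps: uyyuyy69 → uyyuyyuyy69 → (answer).

uyyuyyuyyuyy69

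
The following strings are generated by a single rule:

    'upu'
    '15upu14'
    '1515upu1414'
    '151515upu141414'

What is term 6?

s(k+1) = 15·s(k)·14, so each term gains 15 as a prefix and 14 as a suffix.
From 151515upu141414, 2 further steps: 151515upu141414 → 15151515upu14141414 → (answer).

1515151515upu1414141414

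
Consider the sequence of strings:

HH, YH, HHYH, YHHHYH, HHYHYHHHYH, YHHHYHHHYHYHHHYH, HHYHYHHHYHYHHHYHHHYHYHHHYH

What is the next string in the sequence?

YHHHYHHHYHYHHHYHHHYHYHHHYHYHHHYHHHYHYHHHYH

From term 3 onward, concatenate the second-to-last term with the last: HH·YH = HHYH, YH·HHYH = YHHHYH, …
Continuing: YHHHYHHHYHYHHHYH · HHYHYHHHYHYHHHYHHHYHYHHHYH gives term 8.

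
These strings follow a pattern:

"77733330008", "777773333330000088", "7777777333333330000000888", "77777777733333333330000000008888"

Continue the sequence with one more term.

Term n consists of 2n+1 7's, followed by 2n+2 3's, followed by 2n+1 0's, followed by n 8's (n = 1, 2, …).
Setting n = 5 gives 11, 12, 11, 5 characters in each block.

777777777773333333333330000000000088888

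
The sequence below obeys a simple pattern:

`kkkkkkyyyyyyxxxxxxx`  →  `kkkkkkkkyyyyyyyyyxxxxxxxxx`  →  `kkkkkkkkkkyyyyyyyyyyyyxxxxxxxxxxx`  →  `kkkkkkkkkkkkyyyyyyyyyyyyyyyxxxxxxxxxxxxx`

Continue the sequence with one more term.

Reading off run lengths: k runs 6, 8, 10, 12; y runs 6, 9, 12, 15; x runs 7, 9, 11, 13 — each is linear in n, where the shown terms are n = 2, 3, 4, 5.
Setting n = 6 gives 14, 18, 15 characters in each block.

kkkkkkkkkkkkkkyyyyyyyyyyyyyyyyyyxxxxxxxxxxxxxxx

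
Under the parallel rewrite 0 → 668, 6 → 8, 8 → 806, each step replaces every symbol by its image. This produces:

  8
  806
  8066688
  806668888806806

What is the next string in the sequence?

80666888880680680680680666888066688

Applying the rule to each of the 15 symbols of 806668888806806 gives the pieces 806 668 8 8 8 806 806 806 806 806 668 8 806 668 8, which concatenate to the answer.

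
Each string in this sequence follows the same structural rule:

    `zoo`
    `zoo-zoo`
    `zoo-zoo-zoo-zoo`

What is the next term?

zoo-zoo-zoo-zoo-zoo-zoo-zoo-zoo

s(k+1) = s(k)·-·s(k) — each term doubles the last with '-' between the halves.
One more doubling of zoo-zoo-zoo-zoo gives the answer.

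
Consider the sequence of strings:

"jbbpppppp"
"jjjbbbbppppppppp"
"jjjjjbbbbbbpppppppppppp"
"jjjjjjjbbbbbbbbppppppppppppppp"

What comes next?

jjjjjjjjjbbbbbbbbbbpppppppppppppppppp

Term n consists of 2n-1 j's, followed by 2n b's, followed by 3n+3 p's (n = 1, 2, …).
For the next term, n = 5, so the run lengths are 9, 10, 18.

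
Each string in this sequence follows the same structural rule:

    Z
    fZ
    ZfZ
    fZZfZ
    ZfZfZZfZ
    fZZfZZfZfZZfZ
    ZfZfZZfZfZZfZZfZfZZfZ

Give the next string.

Each term (from the third on) is the two preceding terms concatenated in order: term 3 = Z·fZ = ZfZ.
Continuing: fZZfZZfZfZZfZ · ZfZfZZfZfZZfZZfZfZZfZ gives term 8.

fZZfZZfZfZZfZZfZfZZfZfZZfZZfZfZZfZ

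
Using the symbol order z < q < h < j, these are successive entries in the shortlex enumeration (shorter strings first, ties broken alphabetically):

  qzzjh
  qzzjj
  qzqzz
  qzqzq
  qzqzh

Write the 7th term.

qzqqz

Stepping forward 2 times from qzqzh: qzqzh → qzqzj, then the target.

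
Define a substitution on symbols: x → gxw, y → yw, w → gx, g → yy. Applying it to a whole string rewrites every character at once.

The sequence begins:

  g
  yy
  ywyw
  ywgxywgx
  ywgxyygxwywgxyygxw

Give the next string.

Rewriting the 18 symbols of ywgxyygxwywgxyygxw one by one yields yw gx yy gxw yw yw yy gxw gx yw gx yy gxw yw yw yy gxw gx; concatenated:

ywgxyygxwywywyygxwgxywgxyygxwywywyygxwgx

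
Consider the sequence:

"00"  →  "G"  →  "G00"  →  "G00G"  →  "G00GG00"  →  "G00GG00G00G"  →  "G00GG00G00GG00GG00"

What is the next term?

G00GG00G00GG00GG00G00GG00G00G

This is a Fibonacci-style word recurrence s(k) = s(k−1)·s(k−2): e.g. G·00 = G00.
So term 8 is G00GG00G00GG00GG00·G00GG00G00G.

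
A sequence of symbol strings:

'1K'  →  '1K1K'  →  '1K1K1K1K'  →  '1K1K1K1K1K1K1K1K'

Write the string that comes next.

s(k+1) = s(k)·s(k) — each term doubles the last.
So the next term is two copies of 1K1K1K1K1K1K1K1K.

1K1K1K1K1K1K1K1K1K1K1K1K1K1K1K1K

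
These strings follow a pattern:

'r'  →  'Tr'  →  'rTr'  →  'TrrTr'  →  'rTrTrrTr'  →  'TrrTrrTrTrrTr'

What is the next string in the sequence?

rTrTrrTrTrrTrrTrTrrTr

From term 3 onward, concatenate the second-to-last term with the last: r·Tr = rTr, Tr·rTr = TrrTr, …
The next term joins rTrTrrTr and TrrTrrTrTrrTr.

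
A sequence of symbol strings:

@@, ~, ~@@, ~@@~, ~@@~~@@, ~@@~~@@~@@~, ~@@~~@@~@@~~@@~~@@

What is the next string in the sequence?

Each term (from the third on) is the previous term followed by the one before it: term 3 = ~·@@ = ~@@.
Continuing: ~@@~~@@~@@~~@@~~@@ · ~@@~~@@~@@~ gives term 8.

~@@~~@@~@@~~@@~~@@~@@~~@@~@@~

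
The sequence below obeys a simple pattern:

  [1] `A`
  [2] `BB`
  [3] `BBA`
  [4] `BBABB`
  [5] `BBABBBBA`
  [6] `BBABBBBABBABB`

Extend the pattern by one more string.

This is a Fibonacci-style word recurrence s(k) = s(k−1)·s(k−2): e.g. BB·A = BBA.
So term 7 is BBABBBBABBABB·BBABBBBA.

BBABBBBABBABBBBABBBBA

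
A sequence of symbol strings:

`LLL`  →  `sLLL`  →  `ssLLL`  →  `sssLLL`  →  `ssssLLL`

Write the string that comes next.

sssssLLL

The strings grow by a fixed prefix s each time.
So the next term is s·ssssLLL.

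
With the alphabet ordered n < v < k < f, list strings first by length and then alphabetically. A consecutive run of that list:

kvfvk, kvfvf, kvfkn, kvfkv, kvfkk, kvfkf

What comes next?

kvffn

The successor of kvfkf increments the rightmost position that isn't already f and resets every position after it to n.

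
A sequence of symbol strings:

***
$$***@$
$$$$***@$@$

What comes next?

$$$$$$***@$@$@$

Every step adds $$ to the front and @$ to the end of the previous string.
One more step from $$$$***@$@$ gives the answer.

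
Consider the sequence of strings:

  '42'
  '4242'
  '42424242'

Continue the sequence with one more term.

Each string is two copies of the previous one concatenated.
One more doubling of 42424242 gives the answer.

4242424242424242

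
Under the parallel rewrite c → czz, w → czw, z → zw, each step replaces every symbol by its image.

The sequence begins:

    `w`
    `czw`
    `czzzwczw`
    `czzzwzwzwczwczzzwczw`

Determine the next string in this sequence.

czzzwzwzwczwzwczwzwczwczzzwczwczzzwzwzwczwczzzwczw

Replace each of the 20 characters of czzzwzwzwczwczzzwczw in place — czz zw zw zw czw zw czw zw czw czz zw czw czz zw zw zw czw czz zw czw — and concatenate.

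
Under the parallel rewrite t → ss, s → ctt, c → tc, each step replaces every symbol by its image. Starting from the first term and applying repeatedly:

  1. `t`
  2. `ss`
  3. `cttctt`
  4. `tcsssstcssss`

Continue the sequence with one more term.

sstccttcttcttcttsstccttcttcttctt

Rewriting each symbol of tcsssstcssss: t→ss, c→tc, s→ctt, s→ctt, s→ctt, s→ctt, t→ss, c→tc, s→ctt, s→ctt, s→ctt, s→ctt, which concatenates to ss tc ctt ctt ctt ctt ss tc ctt ctt ctt ctt.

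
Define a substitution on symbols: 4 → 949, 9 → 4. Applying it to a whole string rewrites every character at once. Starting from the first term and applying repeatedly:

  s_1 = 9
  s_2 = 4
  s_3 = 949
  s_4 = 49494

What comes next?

94949494949

Apply φ to 49494 symbol by symbol: 4→949, 9→4, 4→949, 9→4, 4→949; joined: 949 4 949 4 949.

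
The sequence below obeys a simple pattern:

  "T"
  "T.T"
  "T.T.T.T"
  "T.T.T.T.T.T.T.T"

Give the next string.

Each string is two copies of the previous one joined by '.'.
Doubling T.T.T.T.T.T.T.T with '.' between the halves:

T.T.T.T.T.T.T.T.T.T.T.T.T.T.T.T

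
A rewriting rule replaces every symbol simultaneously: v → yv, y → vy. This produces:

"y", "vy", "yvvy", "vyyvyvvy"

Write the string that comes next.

Rewriting each symbol of vyyvyvvy: v→yv, y→vy, y→vy, v→yv, y→vy, v→yv, v→yv, y→vy, which concatenates to yv vy vy yv vy yv yv vy.

yvvyvyyvvyyvyvvy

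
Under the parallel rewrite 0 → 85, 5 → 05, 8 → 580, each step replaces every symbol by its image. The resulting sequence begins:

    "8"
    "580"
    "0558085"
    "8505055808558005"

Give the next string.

580058505850505580855800505580858505

Applying the rule to each of the 16 symbols of 8505055808558005 gives the pieces 580 05 85 05 85 05 05 580 85 580 05 05 580 85 85 05, which concatenate to the answer.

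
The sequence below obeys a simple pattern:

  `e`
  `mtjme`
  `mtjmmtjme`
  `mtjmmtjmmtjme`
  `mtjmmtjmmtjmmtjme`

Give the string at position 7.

The strings grow by a fixed prefix mtjm each time.
From mtjmmtjmmtjmmtjme, 2 further steps: mtjmmtjmmtjmmtjme → mtjmmtjmmtjmmtjmmtjme → (answer).

mtjmmtjmmtjmmtjmmtjmmtjme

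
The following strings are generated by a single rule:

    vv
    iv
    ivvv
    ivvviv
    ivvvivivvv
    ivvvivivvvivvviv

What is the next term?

From term 3 onward, concatenate the last term with the second-to-last: iv·vv = ivvv, ivvv·iv = ivvviv, …
Continuing: ivvvivivvvivvviv · ivvvivivvv gives term 7.

ivvvivivvvivvvivivvvivivvv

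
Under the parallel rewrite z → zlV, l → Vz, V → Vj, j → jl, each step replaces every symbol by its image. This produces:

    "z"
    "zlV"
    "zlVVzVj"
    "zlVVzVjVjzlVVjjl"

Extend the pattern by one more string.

zlVVzVjVjzlVVjjlVjjlzlVVzVjVjjljlVz

Replace each of the 16 characters of zlVVzVjVjzlVVjjl in place — zlV Vz Vj Vj zlV Vj jl Vj jl zlV Vz Vj Vj jl jl Vz — and concatenate.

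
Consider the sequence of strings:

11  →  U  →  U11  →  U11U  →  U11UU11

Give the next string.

U11UU11U11U

From term 3 onward, concatenate the last term with the second-to-last: U·11 = U11, U11·U = U11U, …
The next term joins U11UU11 and U11U.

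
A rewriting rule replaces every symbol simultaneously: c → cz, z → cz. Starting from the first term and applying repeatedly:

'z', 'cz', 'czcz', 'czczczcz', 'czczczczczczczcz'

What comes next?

Replace each of the 16 characters of czczczczczczczcz in place — cz cz cz cz cz cz cz cz cz cz cz cz cz cz cz cz — and concatenate.

czczczczczczczczczczczczczczczcz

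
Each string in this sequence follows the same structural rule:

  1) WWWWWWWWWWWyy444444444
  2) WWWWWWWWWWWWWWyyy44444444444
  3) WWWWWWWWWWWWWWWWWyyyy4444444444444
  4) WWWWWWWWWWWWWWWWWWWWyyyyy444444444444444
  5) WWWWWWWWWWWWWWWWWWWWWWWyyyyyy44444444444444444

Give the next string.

WWWWWWWWWWWWWWWWWWWWWWWWWWyyyyyyy4444444444444444444

Term n consists of 3n+2 W's, followed by n-1 y's, followed by 2n+3 4's, where the shown terms are n = 3, 4, 5, 6, 7.
At n = 8 the blocks have lengths 26, 7, 19.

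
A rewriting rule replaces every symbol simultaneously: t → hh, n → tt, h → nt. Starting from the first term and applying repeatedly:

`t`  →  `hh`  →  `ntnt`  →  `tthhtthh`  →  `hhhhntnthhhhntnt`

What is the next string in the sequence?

Rewriting the 16 symbols of hhhhntnthhhhntnt one by one yields nt nt nt nt tt hh tt hh nt nt nt nt tt hh tt hh; concatenated:

ntntntnttthhtthhntntntnttthhtthh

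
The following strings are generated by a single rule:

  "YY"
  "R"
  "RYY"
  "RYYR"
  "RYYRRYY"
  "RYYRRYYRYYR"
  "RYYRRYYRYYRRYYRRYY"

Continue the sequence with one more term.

From term 3 onward, concatenate the last term with the second-to-last: R·YY = RYY, RYY·R = RYYR, …
The next term joins RYYRRYYRYYRRYYRRYY and RYYRRYYRYYR.

RYYRRYYRYYRRYYRRYYRYYRRYYRYYR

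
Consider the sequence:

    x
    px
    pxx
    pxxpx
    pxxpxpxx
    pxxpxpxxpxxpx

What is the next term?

pxxpxpxxpxxpxpxxpxpxx

Each term (from the third on) is the previous term followed by the one before it: term 3 = px·x = pxx.
Continuing: pxxpxpxxpxxpx · pxxpxpxx gives term 7.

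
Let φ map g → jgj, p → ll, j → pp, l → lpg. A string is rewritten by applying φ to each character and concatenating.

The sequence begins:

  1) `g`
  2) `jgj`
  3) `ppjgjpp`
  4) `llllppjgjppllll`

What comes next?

φ(llllppjgjppllll) expands symbol-by-symbol to lpg lpg lpg lpg ll ll pp jgj pp ll ll lpg lpg lpg lpg; joining the 15 pieces gives the next term.

lpglpglpglpgllllppjgjpplllllpglpglpglpg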